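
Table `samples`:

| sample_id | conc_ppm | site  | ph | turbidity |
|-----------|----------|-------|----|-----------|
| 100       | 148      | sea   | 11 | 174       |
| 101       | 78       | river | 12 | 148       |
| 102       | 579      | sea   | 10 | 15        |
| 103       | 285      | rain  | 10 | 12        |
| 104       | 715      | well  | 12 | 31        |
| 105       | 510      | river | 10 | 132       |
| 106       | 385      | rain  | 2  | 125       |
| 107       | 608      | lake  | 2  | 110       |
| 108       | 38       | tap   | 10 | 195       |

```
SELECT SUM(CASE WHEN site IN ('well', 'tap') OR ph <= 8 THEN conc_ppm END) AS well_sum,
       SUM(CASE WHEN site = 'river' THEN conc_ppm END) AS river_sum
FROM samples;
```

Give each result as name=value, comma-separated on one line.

[well_sum: site IN ('well', 'tap') OR ph <= 8]
sample_id=100: ✗
sample_id=101: ✗
sample_id=102: ✗
sample_id=103: ✗
sample_id=104: ✓ → 715
sample_id=105: ✗
sample_id=106: ✓ → 385
sample_id=107: ✓ → 608
sample_id=108: ✓ → 38
well_sum = 715 + 385 + 608 + 38 = 1746
—
[river_sum: site = 'river']
sample_id=100: ✗
sample_id=101: ✓ → 78
sample_id=102: ✗
sample_id=103: ✗
sample_id=104: ✗
sample_id=105: ✓ → 510
sample_id=106: ✗
sample_id=107: ✗
sample_id=108: ✗
river_sum = 78 + 510 = 588

well_sum=1746, river_sum=588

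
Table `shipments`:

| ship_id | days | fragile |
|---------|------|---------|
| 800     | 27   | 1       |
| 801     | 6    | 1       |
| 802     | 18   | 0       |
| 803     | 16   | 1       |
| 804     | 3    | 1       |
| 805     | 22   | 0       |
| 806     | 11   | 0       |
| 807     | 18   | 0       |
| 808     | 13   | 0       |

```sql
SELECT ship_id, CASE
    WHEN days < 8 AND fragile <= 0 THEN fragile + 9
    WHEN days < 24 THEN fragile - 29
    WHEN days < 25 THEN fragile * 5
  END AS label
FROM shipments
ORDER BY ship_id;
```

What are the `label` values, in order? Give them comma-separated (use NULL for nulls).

NULL, -28, -29, -28, -28, -29, -29, -29, -29

ship_id=800: (no match → NULL) → NULL
ship_id=801: days < 24 → -28
ship_id=802: days < 24 → -29
ship_id=803: days < 24 → -28
ship_id=804: days < 24 → -28
ship_id=805: days < 24 → -29
ship_id=806: days < 24 → -29
ship_id=807: days < 24 → -29
ship_id=808: days < 24 → -29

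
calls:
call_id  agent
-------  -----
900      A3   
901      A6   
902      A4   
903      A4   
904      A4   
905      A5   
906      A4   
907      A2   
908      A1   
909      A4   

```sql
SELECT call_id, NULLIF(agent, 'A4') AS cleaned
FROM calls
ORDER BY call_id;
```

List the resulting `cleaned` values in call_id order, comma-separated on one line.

call_id=900: agent=A3 vs A4: differ → A3
call_id=901: agent=A6 vs A4: differ → A6
call_id=902: agent=A4 vs A4: equal → NULL
call_id=903: agent=A4 vs A4: equal → NULL
call_id=904: agent=A4 vs A4: equal → NULL
call_id=905: agent=A5 vs A4: differ → A5
call_id=906: agent=A4 vs A4: equal → NULL
call_id=907: agent=A2 vs A4: differ → A2
call_id=908: agent=A1 vs A4: differ → A1
call_id=909: agent=A4 vs A4: equal → NULL

A3, A6, NULL, NULL, NULL, A5, NULL, A2, A1, NULL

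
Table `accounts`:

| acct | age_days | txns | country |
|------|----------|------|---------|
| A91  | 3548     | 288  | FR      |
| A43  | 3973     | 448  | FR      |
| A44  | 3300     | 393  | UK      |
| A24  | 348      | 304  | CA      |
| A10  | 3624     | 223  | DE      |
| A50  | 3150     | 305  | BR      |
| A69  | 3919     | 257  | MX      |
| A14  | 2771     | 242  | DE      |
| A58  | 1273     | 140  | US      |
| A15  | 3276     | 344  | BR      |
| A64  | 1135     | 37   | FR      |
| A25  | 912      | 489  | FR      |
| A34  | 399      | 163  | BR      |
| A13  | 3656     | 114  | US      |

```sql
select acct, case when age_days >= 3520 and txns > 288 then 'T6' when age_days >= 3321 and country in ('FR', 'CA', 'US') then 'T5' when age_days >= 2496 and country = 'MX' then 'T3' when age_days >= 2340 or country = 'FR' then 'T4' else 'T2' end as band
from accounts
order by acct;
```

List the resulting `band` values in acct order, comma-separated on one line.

T4, T5, T4, T4, T2, T4, T2, T6, T4, T4, T2, T4, T3, T5

acct=A10: age_days >= 2340 or country = 'FR' → T4
acct=A13: age_days >= 3321 and country in ('FR', 'CA', 'US') → T5
acct=A14: age_days >= 2340 or country = 'FR' → T4
acct=A15: age_days >= 2340 or country = 'FR' → T4
acct=A24: ELSE → T2
acct=A25: age_days >= 2340 or country = 'FR' → T4
acct=A34: ELSE → T2
acct=A43: age_days >= 3520 and txns > 288 → T6
acct=A44: age_days >= 2340 or country = 'FR' → T4
acct=A50: age_days >= 2340 or country = 'FR' → T4
acct=A58: ELSE → T2
acct=A64: age_days >= 2340 or country = 'FR' → T4
acct=A69: age_days >= 2496 and country = 'MX' → T3
acct=A91: age_days >= 3321 and country in ('FR', 'CA', 'US') → T5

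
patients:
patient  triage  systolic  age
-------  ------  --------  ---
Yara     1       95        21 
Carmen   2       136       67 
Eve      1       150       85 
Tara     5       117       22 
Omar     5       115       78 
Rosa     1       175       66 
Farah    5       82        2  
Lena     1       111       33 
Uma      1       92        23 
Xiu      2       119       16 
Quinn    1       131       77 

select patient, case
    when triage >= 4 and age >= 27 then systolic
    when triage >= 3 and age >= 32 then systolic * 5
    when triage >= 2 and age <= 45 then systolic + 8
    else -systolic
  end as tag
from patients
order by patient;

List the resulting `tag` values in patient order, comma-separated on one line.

patient=Carmen: ELSE → -136
patient=Eve: ELSE → -150
patient=Farah: triage >= 2 and age <= 45 → 90
patient=Lena: ELSE → -111
patient=Omar: triage >= 4 and age >= 27 → 115
patient=Quinn: ELSE → -131
patient=Rosa: ELSE → -175
patient=Tara: triage >= 2 and age <= 45 → 125
patient=Uma: ELSE → -92
patient=Xiu: triage >= 2 and age <= 45 → 127
patient=Yara: ELSE → -95

-136, -150, 90, -111, 115, -131, -175, 125, -92, 127, -95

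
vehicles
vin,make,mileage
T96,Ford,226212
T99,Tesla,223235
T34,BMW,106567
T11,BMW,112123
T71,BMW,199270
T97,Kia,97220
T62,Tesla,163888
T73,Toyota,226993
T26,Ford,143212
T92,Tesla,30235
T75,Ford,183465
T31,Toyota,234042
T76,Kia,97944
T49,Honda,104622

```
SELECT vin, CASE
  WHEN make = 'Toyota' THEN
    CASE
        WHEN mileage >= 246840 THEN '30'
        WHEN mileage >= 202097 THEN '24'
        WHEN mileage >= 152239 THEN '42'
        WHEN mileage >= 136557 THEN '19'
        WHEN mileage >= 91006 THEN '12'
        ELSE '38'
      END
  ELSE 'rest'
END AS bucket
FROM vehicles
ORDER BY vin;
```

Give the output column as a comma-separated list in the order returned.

rest, rest, 24, rest, rest, rest, rest, 24, rest, rest, rest, rest, rest, rest

vin=T11: make='BMW' → outer ELSE → rest
vin=T26: make='Ford' → outer ELSE → rest
vin=T31: make='Toyota' → inner[mileage >= 202097] → 24
vin=T34: make='BMW' → outer ELSE → rest
vin=T49: make='Honda' → outer ELSE → rest
vin=T62: make='Tesla' → outer ELSE → rest
vin=T71: make='BMW' → outer ELSE → rest
vin=T73: make='Toyota' → inner[mileage >= 202097] → 24
vin=T75: make='Ford' → outer ELSE → rest
vin=T76: make='Kia' → outer ELSE → rest
vin=T92: make='Tesla' → outer ELSE → rest
vin=T96: make='Ford' → outer ELSE → rest
vin=T97: make='Kia' → outer ELSE → rest
vin=T99: make='Tesla' → outer ELSE → rest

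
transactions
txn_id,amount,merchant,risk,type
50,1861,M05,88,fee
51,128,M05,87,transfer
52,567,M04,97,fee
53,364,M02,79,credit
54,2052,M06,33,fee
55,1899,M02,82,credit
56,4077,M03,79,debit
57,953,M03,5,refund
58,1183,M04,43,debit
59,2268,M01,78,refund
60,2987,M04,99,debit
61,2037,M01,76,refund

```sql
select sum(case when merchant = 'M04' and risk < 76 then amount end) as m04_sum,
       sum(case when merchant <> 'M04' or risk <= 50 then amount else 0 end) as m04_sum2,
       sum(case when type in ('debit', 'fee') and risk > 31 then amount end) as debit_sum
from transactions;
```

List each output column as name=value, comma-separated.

m04_sum=1183, m04_sum2=16822, debit_sum=12727

[m04_sum: merchant = 'M04' and risk < 76]
txn_id=50: ✗
txn_id=51: ✗
txn_id=52: ✗
txn_id=53: ✗
txn_id=54: ✗
txn_id=55: ✗
txn_id=56: ✗
txn_id=57: ✗
txn_id=58: ✓ → 1183
txn_id=59: ✗
txn_id=60: ✗
txn_id=61: ✗
m04_sum = 1183
—
[m04_sum2: merchant <> 'M04' or risk <= 50]
txn_id=50: ✓ → 1861
txn_id=51: ✓ → 128
txn_id=52: ✗
txn_id=53: ✓ → 364
txn_id=54: ✓ → 2052
txn_id=55: ✓ → 1899
txn_id=56: ✓ → 4077
txn_id=57: ✓ → 953
txn_id=58: ✓ → 1183
txn_id=59: ✓ → 2268
txn_id=60: ✗
txn_id=61: ✓ → 2037
m04_sum2 = 1861 + 128 + 364 + 2052 + 1899 + 4077 + 953 + 1183 + 2268 + 2037 = 16822
—
[debit_sum: type in ('debit', 'fee') and risk > 31]
txn_id=50: ✓ → 1861
txn_id=51: ✗
txn_id=52: ✓ → 567
txn_id=53: ✗
txn_id=54: ✓ → 2052
txn_id=55: ✗
txn_id=56: ✓ → 4077
txn_id=57: ✗
txn_id=58: ✓ → 1183
txn_id=59: ✗
txn_id=60: ✓ → 2987
txn_id=61: ✗
debit_sum = 1861 + 567 + 2052 + 4077 + 1183 + 2987 = 12727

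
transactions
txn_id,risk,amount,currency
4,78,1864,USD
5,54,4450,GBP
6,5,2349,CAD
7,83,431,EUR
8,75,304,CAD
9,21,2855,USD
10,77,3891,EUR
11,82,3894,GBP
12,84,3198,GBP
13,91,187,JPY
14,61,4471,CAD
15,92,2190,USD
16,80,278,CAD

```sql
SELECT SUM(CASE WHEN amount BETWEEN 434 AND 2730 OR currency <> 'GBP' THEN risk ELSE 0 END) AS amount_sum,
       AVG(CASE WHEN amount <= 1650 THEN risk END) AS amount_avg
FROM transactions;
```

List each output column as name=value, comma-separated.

amount_sum=663, amount_avg=82.25

[amount_sum: amount BETWEEN 434 AND 2730 OR currency <> 'GBP']
txn_id=4: ✓ → 78
txn_id=5: ✗
txn_id=6: ✓ → 5
txn_id=7: ✓ → 83
txn_id=8: ✓ → 75
txn_id=9: ✓ → 21
txn_id=10: ✓ → 77
txn_id=11: ✗
txn_id=12: ✗
txn_id=13: ✓ → 91
txn_id=14: ✓ → 61
txn_id=15: ✓ → 92
txn_id=16: ✓ → 80
amount_sum = 78 + 5 + 83 + 75 + 21 + 77 + 91 + 61 + 92 + 80 = 663
—
[amount_avg: amount <= 1650]
txn_id=4: ✗
txn_id=5: ✗
txn_id=6: ✗
txn_id=7: ✓ → 83
txn_id=8: ✓ → 75
txn_id=9: ✗
txn_id=10: ✗
txn_id=11: ✗
txn_id=12: ✗
txn_id=13: ✓ → 91
txn_id=14: ✗
txn_id=15: ✗
txn_id=16: ✓ → 80
amount_avg = (83 + 75 + 91 + 80) / 4 = 82.25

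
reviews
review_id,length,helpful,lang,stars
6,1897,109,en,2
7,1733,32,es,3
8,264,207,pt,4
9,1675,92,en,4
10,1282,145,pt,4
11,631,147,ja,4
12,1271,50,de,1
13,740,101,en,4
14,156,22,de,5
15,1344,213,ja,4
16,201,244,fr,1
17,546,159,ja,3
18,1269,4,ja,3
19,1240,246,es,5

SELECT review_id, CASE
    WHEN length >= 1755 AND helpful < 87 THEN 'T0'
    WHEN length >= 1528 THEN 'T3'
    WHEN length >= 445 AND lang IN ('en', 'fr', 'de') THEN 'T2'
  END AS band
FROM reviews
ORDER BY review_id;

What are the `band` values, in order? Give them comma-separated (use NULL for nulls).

T3, T3, NULL, T3, NULL, NULL, T2, T2, NULL, NULL, NULL, NULL, NULL, NULL

review_id=6: length >= 1528 → T3
review_id=7: length >= 1528 → T3
review_id=8: (no match → NULL) → NULL
review_id=9: length >= 1528 → T3
review_id=10: (no match → NULL) → NULL
review_id=11: (no match → NULL) → NULL
review_id=12: length >= 445 AND lang IN ('en', 'fr', 'de') → T2
review_id=13: length >= 445 AND lang IN ('en', 'fr', 'de') → T2
review_id=14: (no match → NULL) → NULL
review_id=15: (no match → NULL) → NULL
review_id=16: (no match → NULL) → NULL
review_id=17: (no match → NULL) → NULL
review_id=18: (no match → NULL) → NULL
review_id=19: (no match → NULL) → NULL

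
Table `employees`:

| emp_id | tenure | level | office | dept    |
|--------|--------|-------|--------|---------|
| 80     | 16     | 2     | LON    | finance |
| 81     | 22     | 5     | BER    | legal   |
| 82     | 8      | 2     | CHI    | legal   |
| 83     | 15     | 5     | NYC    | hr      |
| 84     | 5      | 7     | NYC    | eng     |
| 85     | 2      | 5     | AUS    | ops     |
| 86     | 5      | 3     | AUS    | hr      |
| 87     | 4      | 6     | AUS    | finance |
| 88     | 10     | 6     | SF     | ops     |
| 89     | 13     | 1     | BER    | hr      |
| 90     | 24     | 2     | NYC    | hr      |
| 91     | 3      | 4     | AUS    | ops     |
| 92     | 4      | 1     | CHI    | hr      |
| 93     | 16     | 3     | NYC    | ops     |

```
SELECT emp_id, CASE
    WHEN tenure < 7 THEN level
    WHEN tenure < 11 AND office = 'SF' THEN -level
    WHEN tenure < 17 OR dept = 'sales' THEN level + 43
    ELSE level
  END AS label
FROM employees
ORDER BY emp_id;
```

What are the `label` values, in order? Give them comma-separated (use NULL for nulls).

45, 5, 45, 48, 7, 5, 3, 6, -6, 44, 2, 4, 1, 46

emp_id=80: tenure < 17 OR dept = 'sales' → 45
emp_id=81: ELSE → 5
emp_id=82: tenure < 17 OR dept = 'sales' → 45
emp_id=83: tenure < 17 OR dept = 'sales' → 48
emp_id=84: tenure < 7 → 7
emp_id=85: tenure < 7 → 5
emp_id=86: tenure < 7 → 3
emp_id=87: tenure < 7 → 6
emp_id=88: tenure < 11 AND office = 'SF' → -6
emp_id=89: tenure < 17 OR dept = 'sales' → 44
emp_id=90: ELSE → 2
emp_id=91: tenure < 7 → 4
emp_id=92: tenure < 7 → 1
emp_id=93: tenure < 17 OR dept = 'sales' → 46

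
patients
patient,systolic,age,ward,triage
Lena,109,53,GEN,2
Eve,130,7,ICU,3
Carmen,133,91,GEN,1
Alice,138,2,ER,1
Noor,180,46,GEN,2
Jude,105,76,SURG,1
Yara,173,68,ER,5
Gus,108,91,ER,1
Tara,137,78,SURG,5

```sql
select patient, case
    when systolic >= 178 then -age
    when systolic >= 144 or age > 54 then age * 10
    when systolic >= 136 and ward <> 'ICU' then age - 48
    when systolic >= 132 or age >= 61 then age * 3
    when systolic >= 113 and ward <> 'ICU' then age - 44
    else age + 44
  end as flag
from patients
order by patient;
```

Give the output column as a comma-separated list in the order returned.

-46, 910, 51, 910, 760, 97, -46, 780, 680

patient=Alice: systolic >= 136 and ward <> 'ICU' → -46
patient=Carmen: systolic >= 144 or age > 54 → 910
patient=Eve: ELSE → 51
patient=Gus: systolic >= 144 or age > 54 → 910
patient=Jude: systolic >= 144 or age > 54 → 760
patient=Lena: ELSE → 97
patient=Noor: systolic >= 178 → -46
patient=Tara: systolic >= 144 or age > 54 → 780
patient=Yara: systolic >= 144 or age > 54 → 680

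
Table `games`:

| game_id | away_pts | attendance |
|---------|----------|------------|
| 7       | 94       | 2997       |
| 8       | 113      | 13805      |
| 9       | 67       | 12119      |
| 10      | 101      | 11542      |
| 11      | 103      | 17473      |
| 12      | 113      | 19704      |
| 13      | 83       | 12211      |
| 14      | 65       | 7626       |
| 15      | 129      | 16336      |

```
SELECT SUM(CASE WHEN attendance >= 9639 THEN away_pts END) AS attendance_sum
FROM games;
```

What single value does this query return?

709

game_id=7: ✗
game_id=8: ✓ → 113
game_id=9: ✓ → 67
game_id=10: ✓ → 101
game_id=11: ✓ → 103
game_id=12: ✓ → 113
game_id=13: ✓ → 83
game_id=14: ✗
game_id=15: ✓ → 129
attendance_sum = 113 + 67 + 101 + 103 + 113 + 83 + 129 = 709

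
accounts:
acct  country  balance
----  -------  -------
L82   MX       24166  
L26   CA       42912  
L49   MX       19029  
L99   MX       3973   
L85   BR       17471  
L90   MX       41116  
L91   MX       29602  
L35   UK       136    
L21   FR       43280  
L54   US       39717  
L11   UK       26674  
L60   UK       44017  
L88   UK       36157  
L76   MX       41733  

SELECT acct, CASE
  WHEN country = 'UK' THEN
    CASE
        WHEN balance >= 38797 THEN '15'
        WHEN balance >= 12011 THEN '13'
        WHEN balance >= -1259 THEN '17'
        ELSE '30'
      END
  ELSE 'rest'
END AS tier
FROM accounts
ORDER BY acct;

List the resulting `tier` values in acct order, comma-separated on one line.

13, rest, rest, 17, rest, rest, 15, rest, rest, rest, 13, rest, rest, rest

acct=L11: country='UK' → inner[balance >= 12011] → 13
acct=L21: country='FR' → outer ELSE → rest
acct=L26: country='CA' → outer ELSE → rest
acct=L35: country='UK' → inner[balance >= -1259] → 17
acct=L49: country='MX' → outer ELSE → rest
acct=L54: country='US' → outer ELSE → rest
acct=L60: country='UK' → inner[balance >= 38797] → 15
acct=L76: country='MX' → outer ELSE → rest
acct=L82: country='MX' → outer ELSE → rest
acct=L85: country='BR' → outer ELSE → rest
acct=L88: country='UK' → inner[balance >= 12011] → 13
acct=L90: country='MX' → outer ELSE → rest
acct=L91: country='MX' → outer ELSE → rest
acct=L99: country='MX' → outer ELSE → rest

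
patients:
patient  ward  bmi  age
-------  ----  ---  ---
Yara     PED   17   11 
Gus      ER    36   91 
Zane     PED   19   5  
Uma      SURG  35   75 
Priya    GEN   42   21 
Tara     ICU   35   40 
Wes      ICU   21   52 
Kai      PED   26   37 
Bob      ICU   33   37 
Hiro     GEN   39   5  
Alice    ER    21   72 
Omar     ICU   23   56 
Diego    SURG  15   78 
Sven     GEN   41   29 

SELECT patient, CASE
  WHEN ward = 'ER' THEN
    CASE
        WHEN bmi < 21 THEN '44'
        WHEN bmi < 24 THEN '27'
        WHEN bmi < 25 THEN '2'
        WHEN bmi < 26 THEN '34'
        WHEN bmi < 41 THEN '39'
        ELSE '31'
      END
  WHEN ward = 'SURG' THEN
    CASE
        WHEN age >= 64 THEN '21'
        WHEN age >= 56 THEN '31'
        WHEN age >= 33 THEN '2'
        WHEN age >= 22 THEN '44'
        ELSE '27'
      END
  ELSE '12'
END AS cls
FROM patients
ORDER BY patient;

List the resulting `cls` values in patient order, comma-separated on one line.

27, 12, 21, 39, 12, 12, 12, 12, 12, 12, 21, 12, 12, 12

patient=Alice: ward='ER' → inner[bmi < 24] → 27
patient=Bob: ward='ICU' → outer ELSE → 12
patient=Diego: ward='SURG' → inner[age >= 64] → 21
patient=Gus: ward='ER' → inner[bmi < 41] → 39
patient=Hiro: ward='GEN' → outer ELSE → 12
patient=Kai: ward='PED' → outer ELSE → 12
patient=Omar: ward='ICU' → outer ELSE → 12
patient=Priya: ward='GEN' → outer ELSE → 12
patient=Sven: ward='GEN' → outer ELSE → 12
patient=Tara: ward='ICU' → outer ELSE → 12
patient=Uma: ward='SURG' → inner[age >= 64] → 21
patient=Wes: ward='ICU' → outer ELSE → 12
patient=Yara: ward='PED' → outer ELSE → 12
patient=Zane: ward='PED' → outer ELSE → 12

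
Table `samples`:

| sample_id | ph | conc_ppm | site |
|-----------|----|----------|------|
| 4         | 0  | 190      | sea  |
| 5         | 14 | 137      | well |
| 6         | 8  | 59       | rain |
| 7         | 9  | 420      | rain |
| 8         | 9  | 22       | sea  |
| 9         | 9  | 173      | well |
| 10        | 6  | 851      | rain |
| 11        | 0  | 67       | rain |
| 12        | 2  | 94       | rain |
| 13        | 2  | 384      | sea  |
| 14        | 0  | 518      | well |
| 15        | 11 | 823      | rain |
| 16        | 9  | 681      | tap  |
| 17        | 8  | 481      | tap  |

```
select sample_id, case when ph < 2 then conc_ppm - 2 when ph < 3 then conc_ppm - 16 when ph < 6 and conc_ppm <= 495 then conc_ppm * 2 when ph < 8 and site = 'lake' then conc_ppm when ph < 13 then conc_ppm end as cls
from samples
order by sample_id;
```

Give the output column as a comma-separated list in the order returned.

188, NULL, 59, 420, 22, 173, 851, 65, 78, 368, 516, 823, 681, 481

sample_id=4: ph < 2 → 188
sample_id=5: (no match → NULL) → NULL
sample_id=6: ph < 13 → 59
sample_id=7: ph < 13 → 420
sample_id=8: ph < 13 → 22
sample_id=9: ph < 13 → 173
sample_id=10: ph < 13 → 851
sample_id=11: ph < 2 → 65
sample_id=12: ph < 3 → 78
sample_id=13: ph < 3 → 368
sample_id=14: ph < 2 → 516
sample_id=15: ph < 13 → 823
sample_id=16: ph < 13 → 681
sample_id=17: ph < 13 → 481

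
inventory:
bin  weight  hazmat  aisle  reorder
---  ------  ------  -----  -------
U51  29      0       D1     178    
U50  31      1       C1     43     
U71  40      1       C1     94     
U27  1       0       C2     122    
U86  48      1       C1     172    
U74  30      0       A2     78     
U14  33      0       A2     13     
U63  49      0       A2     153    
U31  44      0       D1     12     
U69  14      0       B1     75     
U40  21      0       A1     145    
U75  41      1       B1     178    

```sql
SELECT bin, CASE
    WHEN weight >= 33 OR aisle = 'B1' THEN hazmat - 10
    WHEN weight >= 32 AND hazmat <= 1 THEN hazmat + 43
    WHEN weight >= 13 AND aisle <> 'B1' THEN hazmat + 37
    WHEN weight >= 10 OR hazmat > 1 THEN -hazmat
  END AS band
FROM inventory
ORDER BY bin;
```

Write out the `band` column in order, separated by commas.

-10, NULL, -10, 37, 38, 37, -10, -10, -9, 37, -9, -9

bin=U14: weight >= 33 OR aisle = 'B1' → -10
bin=U27: (no match → NULL) → NULL
bin=U31: weight >= 33 OR aisle = 'B1' → -10
bin=U40: weight >= 13 AND aisle <> 'B1' → 37
bin=U50: weight >= 13 AND aisle <> 'B1' → 38
bin=U51: weight >= 13 AND aisle <> 'B1' → 37
bin=U63: weight >= 33 OR aisle = 'B1' → -10
bin=U69: weight >= 33 OR aisle = 'B1' → -10
bin=U71: weight >= 33 OR aisle = 'B1' → -9
bin=U74: weight >= 13 AND aisle <> 'B1' → 37
bin=U75: weight >= 33 OR aisle = 'B1' → -9
bin=U86: weight >= 33 OR aisle = 'B1' → -9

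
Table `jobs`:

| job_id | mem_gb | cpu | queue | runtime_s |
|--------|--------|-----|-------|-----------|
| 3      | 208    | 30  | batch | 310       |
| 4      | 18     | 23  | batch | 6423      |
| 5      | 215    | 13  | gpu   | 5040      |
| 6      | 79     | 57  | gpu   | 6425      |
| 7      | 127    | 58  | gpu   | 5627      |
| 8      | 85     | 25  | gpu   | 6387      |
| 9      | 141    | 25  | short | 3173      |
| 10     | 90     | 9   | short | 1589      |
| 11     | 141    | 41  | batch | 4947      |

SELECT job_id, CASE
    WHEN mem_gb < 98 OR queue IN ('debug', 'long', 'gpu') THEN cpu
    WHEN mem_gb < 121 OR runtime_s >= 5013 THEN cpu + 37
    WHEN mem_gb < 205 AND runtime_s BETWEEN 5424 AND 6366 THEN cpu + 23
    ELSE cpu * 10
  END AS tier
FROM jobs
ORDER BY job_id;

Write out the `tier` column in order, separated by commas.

300, 23, 13, 57, 58, 25, 250, 9, 410

job_id=3: ELSE → 300
job_id=4: mem_gb < 98 OR queue IN ('debug', 'long', 'gpu') → 23
job_id=5: mem_gb < 98 OR queue IN ('debug', 'long', 'gpu') → 13
job_id=6: mem_gb < 98 OR queue IN ('debug', 'long', 'gpu') → 57
job_id=7: mem_gb < 98 OR queue IN ('debug', 'long', 'gpu') → 58
job_id=8: mem_gb < 98 OR queue IN ('debug', 'long', 'gpu') → 25
job_id=9: ELSE → 250
job_id=10: mem_gb < 98 OR queue IN ('debug', 'long', 'gpu') → 9
job_id=11: ELSE → 410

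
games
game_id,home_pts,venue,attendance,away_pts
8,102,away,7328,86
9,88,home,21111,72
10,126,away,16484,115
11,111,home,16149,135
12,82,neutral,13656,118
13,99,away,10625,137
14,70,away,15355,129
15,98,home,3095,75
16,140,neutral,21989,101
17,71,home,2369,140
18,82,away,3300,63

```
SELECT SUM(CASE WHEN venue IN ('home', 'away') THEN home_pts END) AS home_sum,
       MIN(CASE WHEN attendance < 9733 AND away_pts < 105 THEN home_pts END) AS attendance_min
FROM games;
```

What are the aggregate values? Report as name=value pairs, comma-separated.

home_sum=847, attendance_min=82

[home_sum: venue IN ('home', 'away')]
game_id=8: ✓ → 102
game_id=9: ✓ → 88
game_id=10: ✓ → 126
game_id=11: ✓ → 111
game_id=12: ✗
game_id=13: ✓ → 99
game_id=14: ✓ → 70
game_id=15: ✓ → 98
game_id=16: ✗
game_id=17: ✓ → 71
game_id=18: ✓ → 82
home_sum = 102 + 88 + 126 + 111 + 99 + 70 + 98 + 71 + 82 = 847
—
[attendance_min: attendance < 9733 AND away_pts < 105]
game_id=8: ✓ → 102
game_id=9: ✗
game_id=10: ✗
game_id=11: ✗
game_id=12: ✗
game_id=13: ✗
game_id=14: ✗
game_id=15: ✓ → 98
game_id=16: ✗
game_id=17: ✗
game_id=18: ✓ → 82
attendance_min = MIN(102, 98, 82) = 82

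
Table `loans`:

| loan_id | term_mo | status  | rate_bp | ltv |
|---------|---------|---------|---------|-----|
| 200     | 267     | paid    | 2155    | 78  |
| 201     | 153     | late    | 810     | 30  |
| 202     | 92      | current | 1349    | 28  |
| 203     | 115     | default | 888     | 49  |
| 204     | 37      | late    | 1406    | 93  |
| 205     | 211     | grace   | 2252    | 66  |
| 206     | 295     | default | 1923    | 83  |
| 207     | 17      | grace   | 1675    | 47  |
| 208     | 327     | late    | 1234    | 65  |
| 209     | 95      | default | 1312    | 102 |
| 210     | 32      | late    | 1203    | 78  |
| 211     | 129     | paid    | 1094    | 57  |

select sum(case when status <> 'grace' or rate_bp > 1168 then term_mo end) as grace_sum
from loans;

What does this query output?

loan_id=200: ✓ → 267
loan_id=201: ✓ → 153
loan_id=202: ✓ → 92
loan_id=203: ✓ → 115
loan_id=204: ✓ → 37
loan_id=205: ✓ → 211
loan_id=206: ✓ → 295
loan_id=207: ✓ → 17
loan_id=208: ✓ → 327
loan_id=209: ✓ → 95
loan_id=210: ✓ → 32
loan_id=211: ✓ → 129
grace_sum = 267 + 153 + 92 + 115 + 37 + 211 + 295 + 17 + 327 + 95 + 32 + 129 = 1770

1770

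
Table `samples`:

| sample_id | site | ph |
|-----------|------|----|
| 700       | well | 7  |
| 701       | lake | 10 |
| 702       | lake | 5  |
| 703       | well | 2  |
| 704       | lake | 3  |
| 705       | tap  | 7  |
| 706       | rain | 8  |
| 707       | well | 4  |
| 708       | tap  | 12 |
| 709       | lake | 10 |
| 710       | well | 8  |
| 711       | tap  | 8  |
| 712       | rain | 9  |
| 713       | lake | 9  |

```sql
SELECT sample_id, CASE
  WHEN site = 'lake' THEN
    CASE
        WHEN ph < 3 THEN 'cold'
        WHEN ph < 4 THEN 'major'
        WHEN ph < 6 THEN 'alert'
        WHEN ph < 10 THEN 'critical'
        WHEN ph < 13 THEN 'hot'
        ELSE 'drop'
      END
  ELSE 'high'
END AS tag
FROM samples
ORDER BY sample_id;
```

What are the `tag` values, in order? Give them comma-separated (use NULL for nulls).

sample_id=700: site='well' → outer ELSE → high
sample_id=701: site='lake' → inner[ph < 13] → hot
sample_id=702: site='lake' → inner[ph < 6] → alert
sample_id=703: site='well' → outer ELSE → high
sample_id=704: site='lake' → inner[ph < 4] → major
sample_id=705: site='tap' → outer ELSE → high
sample_id=706: site='rain' → outer ELSE → high
sample_id=707: site='well' → outer ELSE → high
sample_id=708: site='tap' → outer ELSE → high
sample_id=709: site='lake' → inner[ph < 13] → hot
sample_id=710: site='well' → outer ELSE → high
sample_id=711: site='tap' → outer ELSE → high
sample_id=712: site='rain' → outer ELSE → high
sample_id=713: site='lake' → inner[ph < 10] → critical

high, hot, alert, high, major, high, high, high, high, hot, high, high, high, critical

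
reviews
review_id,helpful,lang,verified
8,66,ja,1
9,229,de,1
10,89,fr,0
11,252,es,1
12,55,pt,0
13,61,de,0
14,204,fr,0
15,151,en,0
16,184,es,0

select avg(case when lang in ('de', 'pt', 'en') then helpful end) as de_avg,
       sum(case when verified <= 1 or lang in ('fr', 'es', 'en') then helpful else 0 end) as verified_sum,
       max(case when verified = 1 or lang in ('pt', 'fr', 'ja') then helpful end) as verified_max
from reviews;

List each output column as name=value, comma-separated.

de_avg=124, verified_sum=1291, verified_max=252

[de_avg: lang in ('de', 'pt', 'en')]
review_id=8: ✗
review_id=9: ✓ → 229
review_id=10: ✗
review_id=11: ✗
review_id=12: ✓ → 55
review_id=13: ✓ → 61
review_id=14: ✗
review_id=15: ✓ → 151
review_id=16: ✗
de_avg = (229 + 55 + 61 + 151) / 4 = 124
—
[verified_sum: verified <= 1 or lang in ('fr', 'es', 'en')]
review_id=8: ✓ → 66
review_id=9: ✓ → 229
review_id=10: ✓ → 89
review_id=11: ✓ → 252
review_id=12: ✓ → 55
review_id=13: ✓ → 61
review_id=14: ✓ → 204
review_id=15: ✓ → 151
review_id=16: ✓ → 184
verified_sum = 66 + 229 + 89 + 252 + 55 + 61 + 204 + 151 + 184 = 1291
—
[verified_max: verified = 1 or lang in ('pt', 'fr', 'ja')]
review_id=8: ✓ → 66
review_id=9: ✓ → 229
review_id=10: ✓ → 89
review_id=11: ✓ → 252
review_id=12: ✓ → 55
review_id=13: ✗
review_id=14: ✓ → 204
review_id=15: ✗
review_id=16: ✗
verified_max = MAX(66, 229, 89, 252, 55, 204) = 252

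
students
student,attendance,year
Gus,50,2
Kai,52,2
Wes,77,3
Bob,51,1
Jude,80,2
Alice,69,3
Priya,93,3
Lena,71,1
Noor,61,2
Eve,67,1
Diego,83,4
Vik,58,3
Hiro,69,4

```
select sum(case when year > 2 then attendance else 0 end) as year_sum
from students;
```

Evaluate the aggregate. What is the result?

449

student=Gus: ✗
student=Kai: ✗
student=Wes: ✓ → 77
student=Bob: ✗
student=Jude: ✗
student=Alice: ✓ → 69
student=Priya: ✓ → 93
student=Lena: ✗
student=Noor: ✗
student=Eve: ✗
student=Diego: ✓ → 83
student=Vik: ✓ → 58
student=Hiro: ✓ → 69
year_sum = 77 + 69 + 93 + 83 + 58 + 69 = 449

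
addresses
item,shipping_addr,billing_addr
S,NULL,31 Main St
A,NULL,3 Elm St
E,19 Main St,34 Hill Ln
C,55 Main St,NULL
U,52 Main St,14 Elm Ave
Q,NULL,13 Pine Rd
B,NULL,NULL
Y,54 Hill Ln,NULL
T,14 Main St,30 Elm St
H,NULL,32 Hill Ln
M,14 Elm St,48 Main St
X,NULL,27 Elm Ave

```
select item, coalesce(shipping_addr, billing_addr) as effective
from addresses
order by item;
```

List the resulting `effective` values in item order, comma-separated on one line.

item=A: shipping_addr=NULL, billing_addr=3 Elm St → 3 Elm St
item=B: shipping_addr=NULL, billing_addr=NULL (all NULL) → NULL
item=C: shipping_addr=55 Main St → 55 Main St
item=E: shipping_addr=19 Main St → 19 Main St
item=H: shipping_addr=NULL, billing_addr=32 Hill Ln → 32 Hill Ln
item=M: shipping_addr=14 Elm St → 14 Elm St
item=Q: shipping_addr=NULL, billing_addr=13 Pine Rd → 13 Pine Rd
item=S: shipping_addr=NULL, billing_addr=31 Main St → 31 Main St
item=T: shipping_addr=14 Main St → 14 Main St
item=U: shipping_addr=52 Main St → 52 Main St
item=X: shipping_addr=NULL, billing_addr=27 Elm Ave → 27 Elm Ave
item=Y: shipping_addr=54 Hill Ln → 54 Hill Ln

3 Elm St, NULL, 55 Main St, 19 Main St, 32 Hill Ln, 14 Elm St, 13 Pine Rd, 31 Main St, 14 Main St, 52 Main St, 27 Elm Ave, 54 Hill Ln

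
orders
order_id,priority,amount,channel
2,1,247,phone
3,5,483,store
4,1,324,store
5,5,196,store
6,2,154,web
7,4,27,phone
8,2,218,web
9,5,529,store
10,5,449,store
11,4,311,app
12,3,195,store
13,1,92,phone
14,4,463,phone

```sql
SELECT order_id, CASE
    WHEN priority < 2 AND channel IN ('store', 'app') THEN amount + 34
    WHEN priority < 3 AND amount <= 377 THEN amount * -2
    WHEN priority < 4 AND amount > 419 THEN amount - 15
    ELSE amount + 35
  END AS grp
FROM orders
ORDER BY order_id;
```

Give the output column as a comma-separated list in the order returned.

order_id=2: priority < 3 AND amount <= 377 → -494
order_id=3: ELSE → 518
order_id=4: priority < 2 AND channel IN ('store', 'app') → 358
order_id=5: ELSE → 231
order_id=6: priority < 3 AND amount <= 377 → -308
order_id=7: ELSE → 62
order_id=8: priority < 3 AND amount <= 377 → -436
order_id=9: ELSE → 564
order_id=10: ELSE → 484
order_id=11: ELSE → 346
order_id=12: ELSE → 230
order_id=13: priority < 3 AND amount <= 377 → -184
order_id=14: ELSE → 498

-494, 518, 358, 231, -308, 62, -436, 564, 484, 346, 230, -184, 498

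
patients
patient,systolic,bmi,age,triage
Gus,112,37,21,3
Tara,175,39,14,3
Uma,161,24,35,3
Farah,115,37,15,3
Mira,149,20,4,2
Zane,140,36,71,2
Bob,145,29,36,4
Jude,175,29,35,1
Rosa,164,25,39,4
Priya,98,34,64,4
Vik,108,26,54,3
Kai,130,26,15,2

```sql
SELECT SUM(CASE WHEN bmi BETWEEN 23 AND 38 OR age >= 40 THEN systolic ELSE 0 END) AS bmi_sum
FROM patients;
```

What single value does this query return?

patient=Gus: ✓ → 112
patient=Tara: ✗
patient=Uma: ✓ → 161
patient=Farah: ✓ → 115
patient=Mira: ✗
patient=Zane: ✓ → 140
patient=Bob: ✓ → 145
patient=Jude: ✓ → 175
patient=Rosa: ✓ → 164
patient=Priya: ✓ → 98
patient=Vik: ✓ → 108
patient=Kai: ✓ → 130
bmi_sum = 112 + 161 + 115 + 140 + 145 + 175 + 164 + 98 + 108 + 130 = 1348

1348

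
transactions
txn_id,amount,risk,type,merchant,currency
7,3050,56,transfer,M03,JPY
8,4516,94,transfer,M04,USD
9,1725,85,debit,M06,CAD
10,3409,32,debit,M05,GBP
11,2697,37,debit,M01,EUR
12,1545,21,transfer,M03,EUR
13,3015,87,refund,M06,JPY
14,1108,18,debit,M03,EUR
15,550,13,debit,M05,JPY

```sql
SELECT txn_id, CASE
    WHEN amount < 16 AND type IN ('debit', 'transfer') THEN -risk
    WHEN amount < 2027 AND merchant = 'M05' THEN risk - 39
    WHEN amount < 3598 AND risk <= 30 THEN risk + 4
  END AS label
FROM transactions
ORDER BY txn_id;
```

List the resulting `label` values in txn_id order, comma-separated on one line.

txn_id=7: (no match → NULL) → NULL
txn_id=8: (no match → NULL) → NULL
txn_id=9: (no match → NULL) → NULL
txn_id=10: (no match → NULL) → NULL
txn_id=11: (no match → NULL) → NULL
txn_id=12: amount < 3598 AND risk <= 30 → 25
txn_id=13: (no match → NULL) → NULL
txn_id=14: amount < 3598 AND risk <= 30 → 22
txn_id=15: amount < 2027 AND merchant = 'M05' → -26

NULL, NULL, NULL, NULL, NULL, 25, NULL, 22, -26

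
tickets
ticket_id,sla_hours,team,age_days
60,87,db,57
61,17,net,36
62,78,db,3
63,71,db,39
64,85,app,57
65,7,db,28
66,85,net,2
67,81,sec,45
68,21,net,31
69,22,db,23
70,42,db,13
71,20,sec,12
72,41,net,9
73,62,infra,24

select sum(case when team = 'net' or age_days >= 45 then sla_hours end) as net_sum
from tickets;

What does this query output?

417

ticket_id=60: ✓ → 87
ticket_id=61: ✓ → 17
ticket_id=62: ✗
ticket_id=63: ✗
ticket_id=64: ✓ → 85
ticket_id=65: ✗
ticket_id=66: ✓ → 85
ticket_id=67: ✓ → 81
ticket_id=68: ✓ → 21
ticket_id=69: ✗
ticket_id=70: ✗
ticket_id=71: ✗
ticket_id=72: ✓ → 41
ticket_id=73: ✗
net_sum = 87 + 17 + 85 + 85 + 81 + 21 + 41 = 417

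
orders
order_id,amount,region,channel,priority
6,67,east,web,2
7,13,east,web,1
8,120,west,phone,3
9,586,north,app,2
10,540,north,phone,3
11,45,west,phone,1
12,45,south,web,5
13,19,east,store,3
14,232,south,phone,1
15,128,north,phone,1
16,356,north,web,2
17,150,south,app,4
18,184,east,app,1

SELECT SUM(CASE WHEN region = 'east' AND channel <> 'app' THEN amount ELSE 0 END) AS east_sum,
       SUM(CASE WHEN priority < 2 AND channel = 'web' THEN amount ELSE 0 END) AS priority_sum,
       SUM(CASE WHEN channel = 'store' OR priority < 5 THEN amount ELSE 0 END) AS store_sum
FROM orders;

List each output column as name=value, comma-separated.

east_sum=99, priority_sum=13, store_sum=2440

[east_sum: region = 'east' AND channel <> 'app']
order_id=6: ✓ → 67
order_id=7: ✓ → 13
order_id=8: ✗
order_id=9: ✗
order_id=10: ✗
order_id=11: ✗
order_id=12: ✗
order_id=13: ✓ → 19
order_id=14: ✗
order_id=15: ✗
order_id=16: ✗
order_id=17: ✗
order_id=18: ✗
east_sum = 67 + 13 + 19 = 99
—
[priority_sum: priority < 2 AND channel = 'web']
order_id=6: ✗
order_id=7: ✓ → 13
order_id=8: ✗
order_id=9: ✗
order_id=10: ✗
order_id=11: ✗
order_id=12: ✗
order_id=13: ✗
order_id=14: ✗
order_id=15: ✗
order_id=16: ✗
order_id=17: ✗
order_id=18: ✗
priority_sum = 13
—
[store_sum: channel = 'store' OR priority < 5]
order_id=6: ✓ → 67
order_id=7: ✓ → 13
order_id=8: ✓ → 120
order_id=9: ✓ → 586
order_id=10: ✓ → 540
order_id=11: ✓ → 45
order_id=12: ✗
order_id=13: ✓ → 19
order_id=14: ✓ → 232
order_id=15: ✓ → 128
order_id=16: ✓ → 356
order_id=17: ✓ → 150
order_id=18: ✓ → 184
store_sum = 67 + 13 + 120 + 586 + 540 + 45 + 19 + 232 + 128 + 356 + 150 + 184 = 2440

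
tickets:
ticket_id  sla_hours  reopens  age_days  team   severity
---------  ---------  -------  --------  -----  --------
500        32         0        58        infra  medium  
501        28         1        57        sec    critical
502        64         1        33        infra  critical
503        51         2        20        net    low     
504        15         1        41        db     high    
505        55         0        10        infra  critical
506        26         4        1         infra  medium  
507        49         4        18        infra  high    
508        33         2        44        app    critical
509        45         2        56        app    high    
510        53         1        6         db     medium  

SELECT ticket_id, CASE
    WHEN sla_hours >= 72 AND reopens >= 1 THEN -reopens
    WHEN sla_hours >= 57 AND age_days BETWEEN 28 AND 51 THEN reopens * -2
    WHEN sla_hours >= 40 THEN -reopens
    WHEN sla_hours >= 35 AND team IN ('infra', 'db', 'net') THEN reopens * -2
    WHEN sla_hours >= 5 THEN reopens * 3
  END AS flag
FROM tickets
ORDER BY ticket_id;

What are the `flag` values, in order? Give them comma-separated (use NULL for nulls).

ticket_id=500: sla_hours >= 5 → 0
ticket_id=501: sla_hours >= 5 → 3
ticket_id=502: sla_hours >= 57 AND age_days BETWEEN 28 AND 51 → -2
ticket_id=503: sla_hours >= 40 → -2
ticket_id=504: sla_hours >= 5 → 3
ticket_id=505: sla_hours >= 40 → 0
ticket_id=506: sla_hours >= 5 → 12
ticket_id=507: sla_hours >= 40 → -4
ticket_id=508: sla_hours >= 5 → 6
ticket_id=509: sla_hours >= 40 → -2
ticket_id=510: sla_hours >= 40 → -1

0, 3, -2, -2, 3, 0, 12, -4, 6, -2, -1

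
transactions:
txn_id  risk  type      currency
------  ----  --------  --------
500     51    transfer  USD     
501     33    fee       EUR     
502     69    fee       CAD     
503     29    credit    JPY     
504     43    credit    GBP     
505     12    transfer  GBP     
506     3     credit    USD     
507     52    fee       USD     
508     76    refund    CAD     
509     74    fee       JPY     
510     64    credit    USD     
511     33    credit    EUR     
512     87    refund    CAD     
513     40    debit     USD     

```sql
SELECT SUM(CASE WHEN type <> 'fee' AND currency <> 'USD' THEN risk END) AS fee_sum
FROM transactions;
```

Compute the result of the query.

280

txn_id=500: ✗
txn_id=501: ✗
txn_id=502: ✗
txn_id=503: ✓ → 29
txn_id=504: ✓ → 43
txn_id=505: ✓ → 12
txn_id=506: ✗
txn_id=507: ✗
txn_id=508: ✓ → 76
txn_id=509: ✗
txn_id=510: ✗
txn_id=511: ✓ → 33
txn_id=512: ✓ → 87
txn_id=513: ✗
fee_sum = 29 + 43 + 12 + 76 + 33 + 87 = 280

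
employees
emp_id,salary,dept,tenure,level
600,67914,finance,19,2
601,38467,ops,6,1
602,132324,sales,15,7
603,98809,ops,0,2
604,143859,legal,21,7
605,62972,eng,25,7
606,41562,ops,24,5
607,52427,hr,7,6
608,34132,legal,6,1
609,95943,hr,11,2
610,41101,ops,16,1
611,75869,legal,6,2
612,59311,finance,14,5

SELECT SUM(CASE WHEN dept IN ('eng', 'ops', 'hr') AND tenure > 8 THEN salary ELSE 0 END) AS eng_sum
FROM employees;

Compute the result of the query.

241578

emp_id=600: ✗
emp_id=601: ✗
emp_id=602: ✗
emp_id=603: ✗
emp_id=604: ✗
emp_id=605: ✓ → 62972
emp_id=606: ✓ → 41562
emp_id=607: ✗
emp_id=608: ✗
emp_id=609: ✓ → 95943
emp_id=610: ✓ → 41101
emp_id=611: ✗
emp_id=612: ✗
eng_sum = 62972 + 41562 + 95943 + 41101 = 241578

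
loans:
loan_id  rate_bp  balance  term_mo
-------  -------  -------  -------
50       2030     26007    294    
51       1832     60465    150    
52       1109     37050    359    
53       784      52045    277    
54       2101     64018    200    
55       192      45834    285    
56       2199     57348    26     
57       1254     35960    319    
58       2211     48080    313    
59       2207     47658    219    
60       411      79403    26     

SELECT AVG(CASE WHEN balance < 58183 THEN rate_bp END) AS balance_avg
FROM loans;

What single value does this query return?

loan_id=50: ✓ → 2030
loan_id=51: ✗
loan_id=52: ✓ → 1109
loan_id=53: ✓ → 784
loan_id=54: ✗
loan_id=55: ✓ → 192
loan_id=56: ✓ → 2199
loan_id=57: ✓ → 1254
loan_id=58: ✓ → 2211
loan_id=59: ✓ → 2207
loan_id=60: ✗
balance_avg = (2030 + 1109 + 784 + 192 + 2199 + 1254 + 2211 + 2207) / 8 = 1498.25

1498.25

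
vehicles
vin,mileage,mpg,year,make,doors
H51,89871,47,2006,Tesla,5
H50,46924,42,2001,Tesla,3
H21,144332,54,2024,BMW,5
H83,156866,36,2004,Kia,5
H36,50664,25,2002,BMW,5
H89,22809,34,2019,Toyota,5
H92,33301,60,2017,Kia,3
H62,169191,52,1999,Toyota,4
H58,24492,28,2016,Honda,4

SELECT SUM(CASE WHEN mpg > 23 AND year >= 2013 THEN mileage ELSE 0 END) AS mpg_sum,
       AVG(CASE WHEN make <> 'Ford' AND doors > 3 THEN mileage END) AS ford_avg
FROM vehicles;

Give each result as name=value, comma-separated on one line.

[mpg_sum: mpg > 23 AND year >= 2013]
vin=H51: ✗
vin=H50: ✗
vin=H21: ✓ → 144332
vin=H83: ✗
vin=H36: ✗
vin=H89: ✓ → 22809
vin=H92: ✓ → 33301
vin=H62: ✗
vin=H58: ✓ → 24492
mpg_sum = 144332 + 22809 + 33301 + 24492 = 224934
—
[ford_avg: make <> 'Ford' AND doors > 3]
vin=H51: ✓ → 89871
vin=H50: ✗
vin=H21: ✓ → 144332
vin=H83: ✓ → 156866
vin=H36: ✓ → 50664
vin=H89: ✓ → 22809
vin=H92: ✗
vin=H62: ✓ → 169191
vin=H58: ✓ → 24492
ford_avg = (89871 + 144332 + 156866 + 50664 + 22809 + 169191 + 24492) / 7 = 94032.1428571429

mpg_sum=224934, ford_avg=94032.1428571429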